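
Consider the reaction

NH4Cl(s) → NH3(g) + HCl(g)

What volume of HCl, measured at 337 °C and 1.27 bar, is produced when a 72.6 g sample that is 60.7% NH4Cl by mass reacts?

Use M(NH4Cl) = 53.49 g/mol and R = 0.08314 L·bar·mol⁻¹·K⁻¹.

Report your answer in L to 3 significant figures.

mass of NH4Cl = 72.6 × 60.7/100 = 44.07 g
n(NH4Cl) = 44.07 / 53.49 = 0.8239 mol
n(HCl) = (1/1) × 0.8239 = 0.8239 mol
V = nRT/P = 0.8239 × 0.08314 × 610.15 / 1.27 = 32.91 L

32.9 L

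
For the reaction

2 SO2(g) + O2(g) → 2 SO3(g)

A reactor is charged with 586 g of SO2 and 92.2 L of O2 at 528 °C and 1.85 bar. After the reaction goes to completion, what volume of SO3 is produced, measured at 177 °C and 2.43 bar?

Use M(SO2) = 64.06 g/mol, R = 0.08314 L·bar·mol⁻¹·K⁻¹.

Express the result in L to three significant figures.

n(SO2) = 586 / 64.06 = 9.148 mol
n(O2) = PV/RT = (1.85 × 92.2) / (0.08314 × 801.15) = 2.561 mol
For 9.148 mol SO2, stoichiometry requires (1/2) × 9.148 = 4.574 mol O2; 2.561 mol is available, so O2 is limiting.
n(SO3) = (2/1) × 2.561 = 5.122 mol
V(SO3) = nRT/P = 5.122 × 0.08314 × 450.15 / 2.43 = 78.89 L

78.9 L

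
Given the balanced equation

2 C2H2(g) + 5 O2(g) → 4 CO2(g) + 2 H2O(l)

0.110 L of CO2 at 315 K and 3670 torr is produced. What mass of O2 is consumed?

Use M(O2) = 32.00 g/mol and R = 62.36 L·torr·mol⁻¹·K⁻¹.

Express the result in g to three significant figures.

0.822 g

n(CO2) = PV/RT = (3670 × 0.110) / (62.36 × 315) = 0.02055 mol
n(O2) = (5/4) × 0.02055 = 0.02569 mol
m(O2) = 0.02569 × 32.00 = 0.8221 g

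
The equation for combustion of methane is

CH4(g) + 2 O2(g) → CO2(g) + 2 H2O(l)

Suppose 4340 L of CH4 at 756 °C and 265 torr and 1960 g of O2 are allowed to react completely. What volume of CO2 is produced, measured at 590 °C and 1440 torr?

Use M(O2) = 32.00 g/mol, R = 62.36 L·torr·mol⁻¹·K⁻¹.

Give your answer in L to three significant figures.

n(CH4) = PV/RT = (265 × 4340) / (62.36 × 1029.15) = 17.92 mol
n(O2) = 1960 / 32.00 = 61.25 mol
For 17.92 mol CH4, stoichiometry requires (2/1) × 17.92 = 35.84 mol O2; 61.25 mol is available, so CH4 is limiting.
n(CO2) = (1/1) × 17.92 = 17.92 mol
V(CO2) = nRT/P = 17.92 × 62.36 × 863.15 / 1440 = 669.8 L

670 L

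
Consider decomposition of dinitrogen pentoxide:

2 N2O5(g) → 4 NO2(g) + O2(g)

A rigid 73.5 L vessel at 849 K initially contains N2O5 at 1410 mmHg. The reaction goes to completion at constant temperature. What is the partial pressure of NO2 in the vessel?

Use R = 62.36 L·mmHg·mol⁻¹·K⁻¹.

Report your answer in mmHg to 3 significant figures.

n(N2O5)₀ = PV/RT = (1410 × 73.5) / (62.36 × 849) = 1.957 mol
n(NO2) = (4/2) × 1.957 = 3.914 mol
P(NO2) = nRT/V = 3.914 × 62.36 × 849 / 73.5 = 2819 mmHg

2820 mmHg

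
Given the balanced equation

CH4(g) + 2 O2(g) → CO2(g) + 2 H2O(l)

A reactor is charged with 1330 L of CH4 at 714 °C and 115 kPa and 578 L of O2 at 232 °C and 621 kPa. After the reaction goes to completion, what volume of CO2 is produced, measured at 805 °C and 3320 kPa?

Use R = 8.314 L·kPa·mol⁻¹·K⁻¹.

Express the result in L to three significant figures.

50.3 L

n(CH4) = PV/RT = (115 × 1330) / (8.314 × 987.15) = 18.64 mol
n(O2) = PV/RT = (621 × 578) / (8.314 × 505.15) = 85.47 mol
For 18.64 mol CH4, stoichiometry requires (2/1) × 18.64 = 37.28 mol O2; 85.47 mol is available, so CH4 is limiting.
n(CO2) = (1/1) × 18.64 = 18.64 mol
V(CO2) = nRT/P = 18.64 × 8.314 × 1078.15 / 3320 = 50.33 L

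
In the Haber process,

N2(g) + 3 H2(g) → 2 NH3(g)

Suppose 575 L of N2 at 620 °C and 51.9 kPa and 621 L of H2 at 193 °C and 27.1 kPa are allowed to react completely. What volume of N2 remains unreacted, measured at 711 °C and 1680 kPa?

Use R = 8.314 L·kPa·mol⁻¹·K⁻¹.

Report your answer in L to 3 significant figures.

n(N2) = PV/RT = (51.9 × 575) / (8.314 × 893.15) = 4.019 mol
n(H2) = PV/RT = (27.1 × 621) / (8.314 × 466.15) = 4.342 mol
For 4.019 mol N2, stoichiometry requires (3/1) × 4.019 = 12.06 mol H2; 4.342 mol is available, so H2 is limiting.
n(N2) consumed = (1/3) × 4.342 = 1.447 mol; remaining = 4.019 − 1.447 = 2.572 mol
V(N2) = nRT/P = 2.572 × 8.314 × 984.15 / 1680 = 12.53 L

12.5 L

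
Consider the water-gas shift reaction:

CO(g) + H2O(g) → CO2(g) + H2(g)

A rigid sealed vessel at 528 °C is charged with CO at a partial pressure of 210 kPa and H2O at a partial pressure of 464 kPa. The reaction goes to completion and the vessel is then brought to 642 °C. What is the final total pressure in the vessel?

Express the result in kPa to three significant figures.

At constant V, partial pressures at 528 °C are proportional to moles, so apply stoichiometry directly to pressures.
P(H2O) required for 210 kPa of CO = (1/1) × 210 = 210.0 kPa; available 464 kPa, so CO is limiting.
P(H2O) remaining = 464 − (1/1) × 210 = 254.0 kPa
P(gaseous products) = (1+1)/1 × 210 = 420.0 kPa
P_total at 528 °C = 254.0 + 420.0 = 674.0 kPa
Scaling to 642 °C: P = 674.0 × 915.15/801.15 = 769.9 kPa

770 kPa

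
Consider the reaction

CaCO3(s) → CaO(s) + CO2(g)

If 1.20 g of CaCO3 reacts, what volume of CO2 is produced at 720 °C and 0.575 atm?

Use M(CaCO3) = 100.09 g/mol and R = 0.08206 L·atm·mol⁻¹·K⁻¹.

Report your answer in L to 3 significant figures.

n(CaCO3) = 1.200 / 100.09 = 0.01199 mol
n(CO2) = (1/1) × 0.01199 = 0.01199 mol
V = nRT/P = 0.01199 × 0.08206 × 993.15 / 0.575 = 1.699 L

1.70 L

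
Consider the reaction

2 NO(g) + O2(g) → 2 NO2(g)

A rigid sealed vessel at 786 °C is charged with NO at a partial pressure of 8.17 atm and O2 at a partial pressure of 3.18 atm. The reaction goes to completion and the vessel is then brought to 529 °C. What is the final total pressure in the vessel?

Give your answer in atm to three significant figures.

6.19 atm

At constant V, partial pressures at 786 °C are proportional to moles, so apply stoichiometry directly to pressures.
P(O2) required for 8.17 atm of NO = (1/2) × 8.17 = 4.085 atm; available 3.18 atm, so O2 is limiting.
P(NO) remaining = 8.17 − (2/1) × 3.18 = 1.810 atm
P(gaseous products) = (2)/1 × 3.18 = 6.360 atm
P_total at 786 °C = 1.810 + 6.360 = 8.170 atm
Scaling to 529 °C: P = 8.170 × 802.15/1059.15 = 6.188 atm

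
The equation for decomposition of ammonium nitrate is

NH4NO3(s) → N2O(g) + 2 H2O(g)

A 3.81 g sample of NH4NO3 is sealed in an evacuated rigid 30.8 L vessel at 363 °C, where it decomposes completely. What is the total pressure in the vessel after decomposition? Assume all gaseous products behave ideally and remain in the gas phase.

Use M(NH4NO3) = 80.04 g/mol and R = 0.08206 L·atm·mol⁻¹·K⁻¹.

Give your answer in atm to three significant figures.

0.242 atm

n(NH4NO3) = 3.81 / 80.04 = 0.04760 mol
n(gas produced) = (3/1) × 0.04760 = 0.1428 mol
P = nRT/V = 0.1428 × 0.08206 × 636.15 / 30.8 = 0.2420 atm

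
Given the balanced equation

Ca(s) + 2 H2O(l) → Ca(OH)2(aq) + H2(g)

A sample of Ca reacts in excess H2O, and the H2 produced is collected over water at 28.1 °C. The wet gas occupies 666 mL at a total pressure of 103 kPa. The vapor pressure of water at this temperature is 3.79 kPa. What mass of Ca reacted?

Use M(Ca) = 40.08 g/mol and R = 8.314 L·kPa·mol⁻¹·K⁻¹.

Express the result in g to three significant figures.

1.06 g

P(H2) = 103 − 3.79 = 99.21 kPa
n(H2) = PV/RT = (99.21 × 0.6660) / (8.314 × 301.25) = 0.02638 mol
n(Ca) = (1/1) × 0.02638 = 0.02638 mol
m(Ca) = 0.02638 × 40.08 = 1.057 g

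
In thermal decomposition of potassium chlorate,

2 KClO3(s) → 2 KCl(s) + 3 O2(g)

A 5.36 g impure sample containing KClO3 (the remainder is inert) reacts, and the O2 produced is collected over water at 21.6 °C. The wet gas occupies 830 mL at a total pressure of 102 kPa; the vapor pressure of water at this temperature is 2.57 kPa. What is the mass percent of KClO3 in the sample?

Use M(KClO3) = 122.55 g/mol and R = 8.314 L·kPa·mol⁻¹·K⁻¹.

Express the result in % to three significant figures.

P(O2) = 102 − 2.57 = 99.43 kPa
n(O2) = PV/RT = (99.43 × 0.8300) / (8.314 × 294.75) = 0.03368 mol
n(KClO3) = (2/3) × 0.03368 = 0.02245 mol
m(KClO3) = 0.02245 × 122.55 = 2.751 g
%KClO3 = 2.751 / 5.36 × 100 = 51.32%

51.3 %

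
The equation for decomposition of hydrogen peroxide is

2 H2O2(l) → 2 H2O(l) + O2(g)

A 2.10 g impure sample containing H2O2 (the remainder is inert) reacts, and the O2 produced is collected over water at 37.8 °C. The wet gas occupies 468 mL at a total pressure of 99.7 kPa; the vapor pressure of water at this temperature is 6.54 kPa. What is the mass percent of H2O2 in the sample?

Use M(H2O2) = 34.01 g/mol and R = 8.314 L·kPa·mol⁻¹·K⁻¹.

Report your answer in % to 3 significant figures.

54.6 %

P(O2) = 99.7 − 6.54 = 93.16 kPa
n(O2) = PV/RT = (93.16 × 0.4680) / (8.314 × 310.95) = 0.01686 mol
n(H2O2) = (2/1) × 0.01686 = 0.03372 mol
m(H2O2) = 0.03372 × 34.01 = 1.147 g
%H2O2 = 1.147 / 2.10 × 100 = 54.62%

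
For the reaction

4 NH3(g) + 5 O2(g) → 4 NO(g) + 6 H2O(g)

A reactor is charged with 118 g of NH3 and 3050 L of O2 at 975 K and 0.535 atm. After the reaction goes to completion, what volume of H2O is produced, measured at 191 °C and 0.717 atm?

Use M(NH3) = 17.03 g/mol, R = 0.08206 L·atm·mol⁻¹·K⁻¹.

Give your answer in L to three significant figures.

n(NH3) = 118 / 17.03 = 6.929 mol
n(O2) = PV/RT = (0.535 × 3050) / (0.08206 × 975) = 20.39 mol
For 6.929 mol NH3, stoichiometry requires (5/4) × 6.929 = 8.661 mol O2; 20.39 mol is available, so NH3 is limiting.
n(H2O) = (6/4) × 6.929 = 10.39 mol
V(H2O) = nRT/P = 10.39 × 0.08206 × 464.15 / 0.717 = 551.9 L

552 L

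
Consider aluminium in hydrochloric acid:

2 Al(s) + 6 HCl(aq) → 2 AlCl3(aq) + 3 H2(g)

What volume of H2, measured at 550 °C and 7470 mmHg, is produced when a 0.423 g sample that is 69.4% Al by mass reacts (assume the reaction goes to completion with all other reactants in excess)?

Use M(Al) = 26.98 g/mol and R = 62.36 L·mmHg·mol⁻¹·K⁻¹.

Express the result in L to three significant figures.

mass of Al = 0.423 × 69.4/100 = 0.2936 g
n(Al) = 0.2936 / 26.98 = 0.01088 mol
n(H2) = (3/2) × 0.01088 = 0.01632 mol
V = nRT/P = 0.01632 × 62.36 × 823.15 / 7470 = 0.1121 L

0.112 L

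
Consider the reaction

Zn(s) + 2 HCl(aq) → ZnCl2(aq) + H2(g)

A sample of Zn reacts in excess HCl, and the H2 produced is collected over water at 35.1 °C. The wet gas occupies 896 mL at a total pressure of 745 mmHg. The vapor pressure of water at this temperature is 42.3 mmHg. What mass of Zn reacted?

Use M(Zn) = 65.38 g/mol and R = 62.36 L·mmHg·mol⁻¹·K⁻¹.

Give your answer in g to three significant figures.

P(H2) = 745 − 42.3 = 702.7 mmHg
n(H2) = PV/RT = (702.7 × 0.8960) / (62.36 × 308.25) = 0.03275 mol
n(Zn) = (1/1) × 0.03275 = 0.03275 mol
m(Zn) = 0.03275 × 65.38 = 2.141 g

2.14 g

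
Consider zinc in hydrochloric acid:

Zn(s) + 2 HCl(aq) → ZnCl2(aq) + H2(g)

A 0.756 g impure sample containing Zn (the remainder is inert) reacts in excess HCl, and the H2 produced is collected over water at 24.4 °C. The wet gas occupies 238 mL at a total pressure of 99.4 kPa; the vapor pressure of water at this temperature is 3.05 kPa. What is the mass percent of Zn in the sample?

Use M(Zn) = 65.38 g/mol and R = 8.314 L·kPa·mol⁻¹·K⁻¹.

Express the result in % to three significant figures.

80.2 %

P(H2) = 99.4 − 3.05 = 96.35 kPa
n(H2) = PV/RT = (96.35 × 0.2380) / (8.314 × 297.55) = 0.009270 mol
n(Zn) = (1/1) × 0.009270 = 0.009270 mol
m(Zn) = 0.009270 × 65.38 = 0.6061 g
%Zn = 0.6061 / 0.756 × 100 = 80.17%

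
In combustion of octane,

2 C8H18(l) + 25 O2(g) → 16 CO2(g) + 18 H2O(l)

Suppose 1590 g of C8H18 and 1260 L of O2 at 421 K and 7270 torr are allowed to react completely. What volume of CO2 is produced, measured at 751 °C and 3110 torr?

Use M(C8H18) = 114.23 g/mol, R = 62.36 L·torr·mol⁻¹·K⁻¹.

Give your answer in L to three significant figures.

2290 L

n(C8H18) = 1590 / 114.23 = 13.92 mol
n(O2) = PV/RT = (7270 × 1260) / (62.36 × 421) = 348.9 mol
For 13.92 mol C8H18, stoichiometry requires (25/2) × 13.92 = 174.0 mol O2; 348.9 mol is available, so C8H18 is limiting.
n(CO2) = (16/2) × 13.92 = 111.4 mol
V(CO2) = nRT/P = 111.4 × 62.36 × 1024.15 / 3110 = 2288 L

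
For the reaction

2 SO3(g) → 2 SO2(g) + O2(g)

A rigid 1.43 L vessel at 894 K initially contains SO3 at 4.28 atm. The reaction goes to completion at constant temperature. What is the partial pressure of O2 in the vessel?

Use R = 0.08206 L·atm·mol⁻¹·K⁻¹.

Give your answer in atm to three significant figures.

n(SO3)₀ = PV/RT = (4.28 × 1.43) / (0.08206 × 894) = 0.08343 mol
n(O2) = (1/2) × 0.08343 = 0.04172 mol
P(O2) = nRT/V = 0.04172 × 0.08206 × 894 / 1.43 = 2.140 atm

2.14 atm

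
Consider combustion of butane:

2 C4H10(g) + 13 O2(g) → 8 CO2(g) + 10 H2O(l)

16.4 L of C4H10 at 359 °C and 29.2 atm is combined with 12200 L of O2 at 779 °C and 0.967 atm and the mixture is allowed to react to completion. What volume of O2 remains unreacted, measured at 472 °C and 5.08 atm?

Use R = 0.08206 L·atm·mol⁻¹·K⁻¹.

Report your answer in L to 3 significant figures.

922 L

n(C4H10) = PV/RT = (29.2 × 16.4) / (0.08206 × 632.15) = 9.232 mol
n(O2) = PV/RT = (0.967 × 12200) / (0.08206 × 1052.15) = 136.6 mol
For 9.232 mol C4H10, stoichiometry requires (13/2) × 9.232 = 60.01 mol O2; 136.6 mol is available, so C4H10 is limiting.
n(O2) consumed = (13/2) × 9.232 = 60.01 mol; remaining = 136.6 − 60.01 = 76.59 mol
V(O2) = nRT/P = 76.59 × 0.08206 × 745.15 / 5.08 = 921.9 L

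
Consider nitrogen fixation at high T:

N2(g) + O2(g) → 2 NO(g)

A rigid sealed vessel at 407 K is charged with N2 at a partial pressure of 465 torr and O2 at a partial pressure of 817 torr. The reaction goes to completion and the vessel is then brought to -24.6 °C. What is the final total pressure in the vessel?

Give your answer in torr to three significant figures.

783 torr

Because the vessel is rigid and T is held at 407 K, work the stoichiometry in partial pressures (P_i = n_iRT/V).
P(O2) required for 465 torr of N2 = (1/1) × 465 = 465.0 torr; available 817 torr, so N2 is limiting.
P(O2) remaining = 817 − (1/1) × 465 = 352.0 torr
P(gaseous products) = (2)/1 × 465 = 930.0 torr
P_total at 407 K = 352.0 + 930.0 = 1282 torr
Scaling to -24.6 °C: P = 1282 × 248.55/407 = 782.9 torr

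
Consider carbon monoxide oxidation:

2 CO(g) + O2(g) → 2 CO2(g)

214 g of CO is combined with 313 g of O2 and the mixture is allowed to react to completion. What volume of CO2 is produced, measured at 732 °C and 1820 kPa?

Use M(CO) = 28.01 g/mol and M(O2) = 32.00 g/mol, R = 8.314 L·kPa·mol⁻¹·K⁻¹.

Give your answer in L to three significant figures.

35.1 L

n(CO) = 214 / 28.01 = 7.640 mol
n(O2) = 313 / 32.00 = 9.781 mol
For 7.640 mol CO, stoichiometry requires (1/2) × 7.640 = 3.820 mol O2; 9.781 mol is available, so CO is limiting.
n(CO2) = (2/2) × 7.640 = 7.640 mol
V(CO2) = nRT/P = 7.640 × 8.314 × 1005.15 / 1820 = 35.08 L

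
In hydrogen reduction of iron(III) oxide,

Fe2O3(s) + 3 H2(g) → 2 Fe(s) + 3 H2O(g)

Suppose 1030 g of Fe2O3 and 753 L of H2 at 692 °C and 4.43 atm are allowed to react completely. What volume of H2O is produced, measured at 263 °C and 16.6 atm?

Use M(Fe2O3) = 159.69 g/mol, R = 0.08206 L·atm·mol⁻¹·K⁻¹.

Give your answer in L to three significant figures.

51.3 L

n(Fe2O3) = 1030 / 159.69 = 6.450 mol
n(H2) = PV/RT = (4.43 × 753) / (0.08206 × 965.15) = 42.12 mol
For 6.450 mol Fe2O3, stoichiometry requires (3/1) × 6.450 = 19.35 mol H2; 42.12 mol is available, so Fe2O3 is limiting.
n(H2O) = (3/1) × 6.450 = 19.35 mol
V(H2O) = nRT/P = 19.35 × 0.08206 × 536.15 / 16.6 = 51.29 L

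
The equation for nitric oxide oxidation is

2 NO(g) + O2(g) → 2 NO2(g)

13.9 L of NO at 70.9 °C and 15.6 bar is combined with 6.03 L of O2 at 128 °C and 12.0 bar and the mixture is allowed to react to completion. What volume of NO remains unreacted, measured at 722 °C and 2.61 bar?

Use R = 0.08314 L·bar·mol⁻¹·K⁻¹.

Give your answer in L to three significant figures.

n(NO) = PV/RT = (15.6 × 13.9) / (0.08314 × 344.05) = 7.581 mol
n(O2) = PV/RT = (12.0 × 6.03) / (0.08314 × 401.15) = 2.170 mol
For 7.581 mol NO, stoichiometry requires (1/2) × 7.581 = 3.791 mol O2; 2.170 mol is available, so O2 is limiting.
n(NO) consumed = (2/1) × 2.170 = 4.340 mol; remaining = 7.581 − 4.340 = 3.241 mol
V(NO) = nRT/P = 3.241 × 0.08314 × 995.15 / 2.61 = 102.7 L

103 L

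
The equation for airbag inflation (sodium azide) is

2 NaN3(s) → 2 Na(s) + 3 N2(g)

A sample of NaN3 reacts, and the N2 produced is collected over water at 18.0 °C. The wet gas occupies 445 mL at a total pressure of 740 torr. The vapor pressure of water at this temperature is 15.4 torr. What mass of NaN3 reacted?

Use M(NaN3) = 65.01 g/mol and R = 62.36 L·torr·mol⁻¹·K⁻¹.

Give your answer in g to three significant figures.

P(N2) = 740 − 15.4 = 724.6 torr
n(N2) = PV/RT = (724.6 × 0.4450) / (62.36 × 291.15) = 0.01776 mol
n(NaN3) = (2/3) × 0.01776 = 0.01184 mol
m(NaN3) = 0.01184 × 65.01 = 0.7697 g

0.770 g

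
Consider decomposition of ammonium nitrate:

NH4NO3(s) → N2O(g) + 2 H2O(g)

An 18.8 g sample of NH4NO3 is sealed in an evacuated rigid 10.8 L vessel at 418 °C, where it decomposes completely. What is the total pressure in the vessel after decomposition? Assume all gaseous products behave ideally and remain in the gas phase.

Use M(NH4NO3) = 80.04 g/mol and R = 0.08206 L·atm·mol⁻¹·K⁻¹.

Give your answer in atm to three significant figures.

3.70 atm

n(NH4NO3) = 18.8 / 80.04 = 0.2349 mol
n(gas produced) = (3/1) × 0.2349 = 0.7047 mol
P = nRT/V = 0.7047 × 0.08206 × 691.15 / 10.8 = 3.701 atm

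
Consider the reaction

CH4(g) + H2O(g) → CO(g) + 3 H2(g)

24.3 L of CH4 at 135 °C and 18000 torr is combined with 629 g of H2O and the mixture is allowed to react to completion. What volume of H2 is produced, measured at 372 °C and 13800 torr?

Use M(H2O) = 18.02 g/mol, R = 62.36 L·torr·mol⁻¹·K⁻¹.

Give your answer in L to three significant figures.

n(CH4) = PV/RT = (18000 × 24.3) / (62.36 × 408.15) = 17.19 mol
n(H2O) = 629 / 18.02 = 34.91 mol
For 17.19 mol CH4, stoichiometry requires (1/1) × 17.19 = 17.19 mol H2O; 34.91 mol is available, so CH4 is limiting.
n(H2) = (3/1) × 17.19 = 51.57 mol
V(H2) = nRT/P = 51.57 × 62.36 × 645.15 / 13800 = 150.3 L

150 L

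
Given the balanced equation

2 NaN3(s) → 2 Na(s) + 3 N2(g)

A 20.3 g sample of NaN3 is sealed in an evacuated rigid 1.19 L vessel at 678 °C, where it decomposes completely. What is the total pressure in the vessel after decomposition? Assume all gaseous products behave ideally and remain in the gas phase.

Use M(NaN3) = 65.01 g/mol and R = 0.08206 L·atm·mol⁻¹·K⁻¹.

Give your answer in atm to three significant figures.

30.7 atm

n(NaN3) = 20.3 / 65.01 = 0.3123 mol
n(gas produced) = (3/2) × 0.3123 = 0.4685 mol
P = nRT/V = 0.4685 × 0.08206 × 951.15 / 1.19 = 30.73 atm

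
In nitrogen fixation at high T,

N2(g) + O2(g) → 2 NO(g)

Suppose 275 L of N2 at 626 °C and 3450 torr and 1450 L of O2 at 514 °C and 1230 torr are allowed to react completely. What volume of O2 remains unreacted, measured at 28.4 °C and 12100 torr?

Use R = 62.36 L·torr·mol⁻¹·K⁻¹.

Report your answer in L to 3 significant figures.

n(N2) = PV/RT = (3450 × 275) / (62.36 × 899.15) = 16.92 mol
n(O2) = PV/RT = (1230 × 1450) / (62.36 × 787.15) = 36.33 mol
For 16.92 mol N2, stoichiometry requires (1/1) × 16.92 = 16.92 mol O2; 36.33 mol is available, so N2 is limiting.
n(O2) consumed = (1/1) × 16.92 = 16.92 mol; remaining = 36.33 − 16.92 = 19.41 mol
V(O2) = nRT/P = 19.41 × 62.36 × 301.55 / 12100 = 30.17 L

30.2 L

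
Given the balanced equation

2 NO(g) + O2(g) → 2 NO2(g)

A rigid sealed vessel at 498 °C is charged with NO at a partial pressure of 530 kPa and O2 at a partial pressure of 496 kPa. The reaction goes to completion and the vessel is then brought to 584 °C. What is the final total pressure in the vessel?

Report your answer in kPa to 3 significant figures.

846 kPa

With V and T fixed, P_i ∝ n_i, so the mole ratios apply directly to partial pressures at 498 °C.
P(O2) required for 530 kPa of NO = (1/2) × 530 = 265.0 kPa; available 496 kPa, so NO is limiting.
P(O2) remaining = 496 − (1/2) × 530 = 231.0 kPa
P(gaseous products) = (2)/2 × 530 = 530.0 kPa
P_total at 498 °C = 231.0 + 530.0 = 761.0 kPa
Scaling to 584 °C: P = 761.0 × 857.15/771.15 = 845.9 kPa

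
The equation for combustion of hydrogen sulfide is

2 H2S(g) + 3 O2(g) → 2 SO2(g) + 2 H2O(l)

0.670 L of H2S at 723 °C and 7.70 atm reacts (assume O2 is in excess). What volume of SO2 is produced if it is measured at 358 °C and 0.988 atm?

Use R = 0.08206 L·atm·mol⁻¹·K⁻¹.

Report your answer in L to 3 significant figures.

n(H2S) = PV/RT = (7.70 × 0.670) / (0.08206 × 996.15) = 0.06311 mol
n(SO2) = (2/2) × 0.06311 = 0.06311 mol
V = nRT/P = 0.06311 × 0.08206 × 631.15 / 0.988 = 3.308 L

3.31 L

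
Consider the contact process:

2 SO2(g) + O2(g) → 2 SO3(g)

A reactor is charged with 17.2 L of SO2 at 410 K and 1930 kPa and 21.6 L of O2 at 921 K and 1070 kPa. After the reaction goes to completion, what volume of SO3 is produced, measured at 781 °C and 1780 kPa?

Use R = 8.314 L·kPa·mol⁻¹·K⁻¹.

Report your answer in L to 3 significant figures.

29.7 L

n(SO2) = PV/RT = (1930 × 17.2) / (8.314 × 410) = 9.738 mol
n(O2) = PV/RT = (1070 × 21.6) / (8.314 × 921) = 3.018 mol
For 9.738 mol SO2, stoichiometry requires (1/2) × 9.738 = 4.869 mol O2; 3.018 mol is available, so O2 is limiting.
n(SO3) = (2/1) × 3.018 = 6.036 mol
V(SO3) = nRT/P = 6.036 × 8.314 × 1054.15 / 1780 = 29.72 L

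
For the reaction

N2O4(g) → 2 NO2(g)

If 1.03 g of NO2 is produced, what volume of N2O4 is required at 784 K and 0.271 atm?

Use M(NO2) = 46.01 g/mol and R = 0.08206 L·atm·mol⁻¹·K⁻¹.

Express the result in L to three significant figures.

2.66 L

n(NO2) = 1.030 / 46.01 = 0.02239 mol
n(N2O4) = (1/2) × 0.02239 = 0.01120 mol
V = nRT/P = 0.01120 × 0.08206 × 784 / 0.271 = 2.659 L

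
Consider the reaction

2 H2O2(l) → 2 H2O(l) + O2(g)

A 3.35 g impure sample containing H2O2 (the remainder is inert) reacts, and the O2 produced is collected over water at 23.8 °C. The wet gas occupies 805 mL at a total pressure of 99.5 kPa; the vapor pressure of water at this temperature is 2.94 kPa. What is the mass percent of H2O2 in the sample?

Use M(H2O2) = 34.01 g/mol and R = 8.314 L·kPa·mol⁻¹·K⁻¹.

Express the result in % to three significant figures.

63.9 %

P(O2) = 99.5 − 2.94 = 96.56 kPa
n(O2) = PV/RT = (96.56 × 0.8050) / (8.314 × 296.95) = 0.03148 mol
n(H2O2) = (2/1) × 0.03148 = 0.06296 mol
m(H2O2) = 0.06296 × 34.01 = 2.141 g
%H2O2 = 2.141 / 3.35 × 100 = 63.91%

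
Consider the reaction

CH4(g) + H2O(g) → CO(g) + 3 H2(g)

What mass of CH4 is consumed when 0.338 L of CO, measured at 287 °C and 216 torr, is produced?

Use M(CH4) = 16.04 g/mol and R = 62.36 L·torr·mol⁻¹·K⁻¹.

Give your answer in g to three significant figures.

n(CO) = PV/RT = (216 × 0.338) / (62.36 × 560.15) = 0.002090 mol
n(CH4) = (1/1) × 0.002090 = 0.002090 mol
m(CH4) = 0.002090 × 16.04 = 0.03352 g

0.0335 g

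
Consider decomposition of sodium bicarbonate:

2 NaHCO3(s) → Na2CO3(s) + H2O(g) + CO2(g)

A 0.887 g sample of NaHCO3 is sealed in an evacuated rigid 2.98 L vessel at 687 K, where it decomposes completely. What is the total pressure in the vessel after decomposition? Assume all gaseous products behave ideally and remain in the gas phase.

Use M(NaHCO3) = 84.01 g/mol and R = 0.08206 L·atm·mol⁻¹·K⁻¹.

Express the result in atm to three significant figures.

0.200 atm

n(NaHCO3) = 0.887 / 84.01 = 0.01056 mol
n(gas produced) = (2/2) × 0.01056 = 0.01056 mol
P = nRT/V = 0.01056 × 0.08206 × 687 / 2.98 = 0.1998 atm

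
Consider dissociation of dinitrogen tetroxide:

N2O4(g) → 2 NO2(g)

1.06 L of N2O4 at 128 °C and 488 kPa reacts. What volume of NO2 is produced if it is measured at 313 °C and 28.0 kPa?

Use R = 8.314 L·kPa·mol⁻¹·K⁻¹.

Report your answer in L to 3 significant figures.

54.0 L

n(N2O4) = PV/RT = (488 × 1.06) / (8.314 × 401.15) = 0.1551 mol
n(NO2) = (2/1) × 0.1551 = 0.3102 mol
V = nRT/P = 0.3102 × 8.314 × 586.15 / 28.0 = 53.99 L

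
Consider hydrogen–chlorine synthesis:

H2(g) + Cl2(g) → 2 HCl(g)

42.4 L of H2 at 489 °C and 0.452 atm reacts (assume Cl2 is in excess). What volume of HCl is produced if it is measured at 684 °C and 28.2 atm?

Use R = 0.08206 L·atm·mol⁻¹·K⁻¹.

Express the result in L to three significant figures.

n(H2) = PV/RT = (0.452 × 42.4) / (0.08206 × 762.15) = 0.3064 mol
n(HCl) = (2/1) × 0.3064 = 0.6128 mol
V = nRT/P = 0.6128 × 0.08206 × 957.15 / 28.2 = 1.707 L

1.71 L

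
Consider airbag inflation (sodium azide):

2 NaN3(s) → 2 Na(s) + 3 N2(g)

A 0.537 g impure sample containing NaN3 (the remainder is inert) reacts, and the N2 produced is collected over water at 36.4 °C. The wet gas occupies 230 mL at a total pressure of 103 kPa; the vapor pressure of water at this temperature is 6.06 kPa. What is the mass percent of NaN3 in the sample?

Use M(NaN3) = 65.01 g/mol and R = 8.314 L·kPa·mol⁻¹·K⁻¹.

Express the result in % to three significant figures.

69.9 %

P(N2) = 103 − 6.06 = 96.94 kPa
n(N2) = PV/RT = (96.94 × 0.2300) / (8.314 × 309.55) = 0.008663 mol
n(NaN3) = (2/3) × 0.008663 = 0.005775 mol
m(NaN3) = 0.005775 × 65.01 = 0.3754 g
%NaN3 = 0.3754 / 0.537 × 100 = 69.91%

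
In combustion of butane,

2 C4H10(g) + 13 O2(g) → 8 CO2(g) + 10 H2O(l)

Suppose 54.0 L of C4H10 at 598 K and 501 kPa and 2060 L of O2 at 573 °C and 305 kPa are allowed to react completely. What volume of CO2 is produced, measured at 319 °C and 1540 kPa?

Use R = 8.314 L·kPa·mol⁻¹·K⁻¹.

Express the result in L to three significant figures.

n(C4H10) = PV/RT = (501 × 54.0) / (8.314 × 598) = 5.442 mol
n(O2) = PV/RT = (305 × 2060) / (8.314 × 846.15) = 89.31 mol
For 5.442 mol C4H10, stoichiometry requires (13/2) × 5.442 = 35.37 mol O2; 89.31 mol is available, so C4H10 is limiting.
n(CO2) = (8/2) × 5.442 = 21.77 mol
V(CO2) = nRT/P = 21.77 × 8.314 × 592.15 / 1540 = 69.60 L

69.6 L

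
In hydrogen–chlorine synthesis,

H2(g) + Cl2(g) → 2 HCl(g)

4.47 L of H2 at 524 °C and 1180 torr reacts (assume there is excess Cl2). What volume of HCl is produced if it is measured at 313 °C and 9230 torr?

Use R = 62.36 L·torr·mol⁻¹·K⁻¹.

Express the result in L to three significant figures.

n(H2) = PV/RT = (1180 × 4.47) / (62.36 × 797.15) = 0.1061 mol
n(HCl) = (2/1) × 0.1061 = 0.2122 mol
V = nRT/P = 0.2122 × 62.36 × 586.15 / 9230 = 0.8403 L

0.840 L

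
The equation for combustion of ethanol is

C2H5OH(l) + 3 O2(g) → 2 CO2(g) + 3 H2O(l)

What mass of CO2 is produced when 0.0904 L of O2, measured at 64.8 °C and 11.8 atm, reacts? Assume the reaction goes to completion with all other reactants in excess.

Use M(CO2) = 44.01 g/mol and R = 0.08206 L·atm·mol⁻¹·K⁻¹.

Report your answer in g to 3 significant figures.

1.13 g

n(O2) = PV/RT = (11.8 × 0.0904) / (0.08206 × 337.95) = 0.03847 mol
n(CO2) = (2/3) × 0.03847 = 0.02565 mol
m(CO2) = 0.02565 × 44.01 = 1.129 g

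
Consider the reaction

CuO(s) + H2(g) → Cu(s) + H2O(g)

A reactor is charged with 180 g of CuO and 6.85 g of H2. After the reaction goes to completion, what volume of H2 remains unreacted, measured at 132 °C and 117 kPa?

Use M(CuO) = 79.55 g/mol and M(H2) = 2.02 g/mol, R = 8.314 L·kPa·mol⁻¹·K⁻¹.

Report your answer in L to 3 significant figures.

32.5 L

n(CuO) = 180 / 79.55 = 2.263 mol
n(H2) = 6.85 / 2.02 = 3.391 mol
For 2.263 mol CuO, stoichiometry requires (1/1) × 2.263 = 2.263 mol H2; 3.391 mol is available, so CuO is limiting.
n(H2) consumed = (1/1) × 2.263 = 2.263 mol; remaining = 3.391 − 2.263 = 1.128 mol
V(H2) = nRT/P = 1.128 × 8.314 × 405.15 / 117 = 32.47 L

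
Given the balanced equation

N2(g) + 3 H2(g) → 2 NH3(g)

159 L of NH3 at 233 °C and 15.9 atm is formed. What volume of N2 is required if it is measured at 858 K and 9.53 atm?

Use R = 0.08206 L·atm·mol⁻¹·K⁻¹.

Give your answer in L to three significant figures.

225 L

n(NH3) = PV/RT = (15.9 × 159) / (0.08206 × 506.15) = 60.87 mol
n(N2) = (1/2) × 60.87 = 30.43 mol
V = nRT/P = 30.43 × 0.08206 × 858 / 9.53 = 224.8 L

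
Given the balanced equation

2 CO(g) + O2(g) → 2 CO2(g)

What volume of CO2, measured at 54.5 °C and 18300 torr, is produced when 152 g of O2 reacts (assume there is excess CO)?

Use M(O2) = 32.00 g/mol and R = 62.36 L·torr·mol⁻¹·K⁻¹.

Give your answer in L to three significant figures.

n(O2) = 152.0 / 32.00 = 4.750 mol
n(CO2) = (2/1) × 4.750 = 9.500 mol
V = nRT/P = 9.500 × 62.36 × 327.65 / 18300 = 10.61 L

10.6 L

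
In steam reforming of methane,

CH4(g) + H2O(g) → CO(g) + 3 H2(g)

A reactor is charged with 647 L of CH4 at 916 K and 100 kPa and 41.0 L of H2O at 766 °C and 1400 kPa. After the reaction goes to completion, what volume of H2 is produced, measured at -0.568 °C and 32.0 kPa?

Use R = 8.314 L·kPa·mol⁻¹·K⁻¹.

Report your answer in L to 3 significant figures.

1410 L

n(CH4) = PV/RT = (100 × 647) / (8.314 × 916) = 8.496 mol
n(H2O) = PV/RT = (1400 × 41.0) / (8.314 × 1039.15) = 6.644 mol
For 8.496 mol CH4, stoichiometry requires (1/1) × 8.496 = 8.496 mol H2O; 6.644 mol is available, so H2O is limiting.
n(H2) = (3/1) × 6.644 = 19.93 mol
V(H2) = nRT/P = 19.93 × 8.314 × 272.582 / 32.0 = 1411 L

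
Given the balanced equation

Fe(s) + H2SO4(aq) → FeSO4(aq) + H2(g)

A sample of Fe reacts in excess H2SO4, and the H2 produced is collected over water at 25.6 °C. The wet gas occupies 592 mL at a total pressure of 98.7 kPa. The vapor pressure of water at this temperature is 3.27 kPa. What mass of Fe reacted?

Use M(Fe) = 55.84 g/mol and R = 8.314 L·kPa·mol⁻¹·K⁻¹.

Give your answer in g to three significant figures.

P(H2) = 98.7 − 3.27 = 95.43 kPa
n(H2) = PV/RT = (95.43 × 0.5920) / (8.314 × 298.75) = 0.02275 mol
n(Fe) = (1/1) × 0.02275 = 0.02275 mol
m(Fe) = 0.02275 × 55.84 = 1.270 g

1.27 g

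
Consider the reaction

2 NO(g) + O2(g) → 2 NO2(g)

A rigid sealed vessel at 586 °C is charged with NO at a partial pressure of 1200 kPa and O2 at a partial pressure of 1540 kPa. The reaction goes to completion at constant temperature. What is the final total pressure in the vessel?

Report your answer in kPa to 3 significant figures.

Because the vessel is rigid and T is held at 586 °C, work the stoichiometry in partial pressures (P_i = n_iRT/V).
P(O2) required for 1200 kPa of NO = (1/2) × 1200 = 600.0 kPa; available 1540 kPa, so NO is limiting.
P(O2) remaining = 1540 − (1/2) × 1200 = 940.0 kPa
P(gaseous products) = (2)/2 × 1200 = 1200 kPa
P_total at 586 °C = 940.0 + 1200 = 2140 kPa

2140 kPa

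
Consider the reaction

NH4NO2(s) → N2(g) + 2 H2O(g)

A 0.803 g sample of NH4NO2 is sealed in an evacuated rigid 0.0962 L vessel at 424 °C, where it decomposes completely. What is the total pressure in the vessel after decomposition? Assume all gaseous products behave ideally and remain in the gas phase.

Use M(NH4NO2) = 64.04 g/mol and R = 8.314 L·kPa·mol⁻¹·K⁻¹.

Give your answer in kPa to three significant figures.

2270 kPa

n(NH4NO2) = 0.803 / 64.04 = 0.01254 mol
n(gas produced) = (3/1) × 0.01254 = 0.03762 mol
P = nRT/V = 0.03762 × 8.314 × 697.15 / 0.0962 = 2267 kPa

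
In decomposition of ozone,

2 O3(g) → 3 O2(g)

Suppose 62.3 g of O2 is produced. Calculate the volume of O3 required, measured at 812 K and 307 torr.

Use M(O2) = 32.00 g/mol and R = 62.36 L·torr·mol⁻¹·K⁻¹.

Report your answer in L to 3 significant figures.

n(O2) = 62.30 / 32.00 = 1.947 mol
n(O3) = (2/3) × 1.947 = 1.298 mol
V = nRT/P = 1.298 × 62.36 × 812 / 307 = 214.1 L

214 L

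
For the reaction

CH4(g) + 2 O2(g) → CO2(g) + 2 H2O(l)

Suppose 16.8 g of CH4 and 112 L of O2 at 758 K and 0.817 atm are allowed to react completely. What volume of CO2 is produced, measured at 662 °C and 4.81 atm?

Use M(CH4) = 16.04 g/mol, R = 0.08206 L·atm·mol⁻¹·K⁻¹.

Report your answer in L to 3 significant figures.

n(CH4) = 16.8 / 16.04 = 1.047 mol
n(O2) = PV/RT = (0.817 × 112) / (0.08206 × 758) = 1.471 mol
For 1.047 mol CH4, stoichiometry requires (2/1) × 1.047 = 2.094 mol O2; 1.471 mol is available, so O2 is limiting.
n(CO2) = (1/2) × 1.471 = 0.7355 mol
V(CO2) = nRT/P = 0.7355 × 0.08206 × 935.15 / 4.81 = 11.73 L

11.7 L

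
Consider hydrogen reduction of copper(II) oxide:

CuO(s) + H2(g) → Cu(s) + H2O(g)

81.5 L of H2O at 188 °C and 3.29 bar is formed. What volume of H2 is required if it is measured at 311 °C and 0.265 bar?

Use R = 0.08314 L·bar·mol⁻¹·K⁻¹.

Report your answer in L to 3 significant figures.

1280 L

n(H2O) = PV/RT = (3.29 × 81.5) / (0.08314 × 461.15) = 6.994 mol
n(H2) = (1/1) × 6.994 = 6.994 mol
V = nRT/P = 6.994 × 0.08314 × 584.15 / 0.265 = 1282 L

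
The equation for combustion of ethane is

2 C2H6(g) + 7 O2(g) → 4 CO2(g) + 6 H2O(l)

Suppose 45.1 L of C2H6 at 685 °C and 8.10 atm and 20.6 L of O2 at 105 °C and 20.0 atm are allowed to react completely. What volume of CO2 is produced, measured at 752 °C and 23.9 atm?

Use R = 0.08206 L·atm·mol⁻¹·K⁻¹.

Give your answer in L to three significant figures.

n(C2H6) = PV/RT = (8.10 × 45.1) / (0.08206 × 958.15) = 4.646 mol
n(O2) = PV/RT = (20.0 × 20.6) / (0.08206 × 378.15) = 13.28 mol
For 4.646 mol C2H6, stoichiometry requires (7/2) × 4.646 = 16.26 mol O2; 13.28 mol is available, so O2 is limiting.
n(CO2) = (4/7) × 13.28 = 7.589 mol
V(CO2) = nRT/P = 7.589 × 0.08206 × 1025.15 / 23.9 = 26.71 L

26.7 L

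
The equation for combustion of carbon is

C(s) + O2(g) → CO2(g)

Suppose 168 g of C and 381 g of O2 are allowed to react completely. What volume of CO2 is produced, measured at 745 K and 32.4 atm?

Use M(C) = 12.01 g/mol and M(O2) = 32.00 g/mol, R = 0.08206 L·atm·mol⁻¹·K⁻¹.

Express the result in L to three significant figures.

n(C) = 168 / 12.01 = 13.99 mol
n(O2) = 381 / 32.00 = 11.91 mol
For 13.99 mol C, stoichiometry requires (1/1) × 13.99 = 13.99 mol O2; 11.91 mol is available, so O2 is limiting.
n(CO2) = (1/1) × 11.91 = 11.91 mol
V(CO2) = nRT/P = 11.91 × 0.08206 × 745 / 32.4 = 22.47 L

22.5 L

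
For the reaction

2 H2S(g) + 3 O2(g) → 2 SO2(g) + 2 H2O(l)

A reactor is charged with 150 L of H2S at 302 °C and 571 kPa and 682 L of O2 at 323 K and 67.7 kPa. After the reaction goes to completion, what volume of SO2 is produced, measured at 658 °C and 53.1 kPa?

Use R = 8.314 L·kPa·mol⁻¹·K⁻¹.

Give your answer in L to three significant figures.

n(H2S) = PV/RT = (571 × 150) / (8.314 × 575.15) = 17.91 mol
n(O2) = PV/RT = (67.7 × 682) / (8.314 × 323) = 17.19 mol
For 17.91 mol H2S, stoichiometry requires (3/2) × 17.91 = 26.87 mol O2; 17.19 mol is available, so O2 is limiting.
n(SO2) = (2/3) × 17.19 = 11.46 mol
V(SO2) = nRT/P = 11.46 × 8.314 × 931.15 / 53.1 = 1671 L

1670 L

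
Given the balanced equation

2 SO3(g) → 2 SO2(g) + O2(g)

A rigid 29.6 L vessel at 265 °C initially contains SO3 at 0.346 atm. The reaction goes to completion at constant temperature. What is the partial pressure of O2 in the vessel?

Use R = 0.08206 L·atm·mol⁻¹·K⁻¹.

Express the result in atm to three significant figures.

n(SO3)₀ = PV/RT = (0.346 × 29.6) / (0.08206 × 538.15) = 0.2319 mol
n(O2) = (1/2) × 0.2319 = 0.1159 mol
P(O2) = nRT/V = 0.1159 × 0.08206 × 538.15 / 29.6 = 0.1729 atm

0.173 atm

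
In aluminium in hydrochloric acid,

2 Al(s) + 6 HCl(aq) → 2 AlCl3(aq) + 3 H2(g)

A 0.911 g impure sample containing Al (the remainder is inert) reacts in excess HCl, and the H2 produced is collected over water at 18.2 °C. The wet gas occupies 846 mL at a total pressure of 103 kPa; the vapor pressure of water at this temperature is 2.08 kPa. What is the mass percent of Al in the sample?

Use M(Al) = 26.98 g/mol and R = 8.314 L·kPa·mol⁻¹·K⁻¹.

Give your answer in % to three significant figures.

69.6 %

P(H2) = 103 − 2.08 = 100.9 kPa
n(H2) = PV/RT = (100.9 × 0.8460) / (8.314 × 291.35) = 0.03524 mol
n(Al) = (2/3) × 0.03524 = 0.02349 mol
m(Al) = 0.02349 × 26.98 = 0.6338 g
%Al = 0.6338 / 0.911 × 100 = 69.57%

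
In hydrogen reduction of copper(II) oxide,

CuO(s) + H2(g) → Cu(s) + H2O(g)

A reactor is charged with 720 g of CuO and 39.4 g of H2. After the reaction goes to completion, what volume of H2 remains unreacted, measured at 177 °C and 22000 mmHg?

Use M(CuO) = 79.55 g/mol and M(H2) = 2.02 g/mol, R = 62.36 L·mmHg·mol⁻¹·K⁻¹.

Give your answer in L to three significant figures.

13.3 L

n(CuO) = 720 / 79.55 = 9.051 mol
n(H2) = 39.4 / 2.02 = 19.50 mol
For 9.051 mol CuO, stoichiometry requires (1/1) × 9.051 = 9.051 mol H2; 19.50 mol is available, so CuO is limiting.
n(H2) consumed = (1/1) × 9.051 = 9.051 mol; remaining = 19.50 − 9.051 = 10.45 mol
V(H2) = nRT/P = 10.45 × 62.36 × 450.15 / 22000 = 13.33 L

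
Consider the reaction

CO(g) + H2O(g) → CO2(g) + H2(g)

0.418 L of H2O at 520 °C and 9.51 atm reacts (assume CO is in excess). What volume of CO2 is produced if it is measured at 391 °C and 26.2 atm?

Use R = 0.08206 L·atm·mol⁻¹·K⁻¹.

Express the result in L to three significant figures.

0.127 L

n(H2O) = PV/RT = (9.51 × 0.418) / (0.08206 × 793.15) = 0.06108 mol
n(CO2) = (1/1) × 0.06108 = 0.06108 mol
V = nRT/P = 0.06108 × 0.08206 × 664.15 / 26.2 = 0.1271 L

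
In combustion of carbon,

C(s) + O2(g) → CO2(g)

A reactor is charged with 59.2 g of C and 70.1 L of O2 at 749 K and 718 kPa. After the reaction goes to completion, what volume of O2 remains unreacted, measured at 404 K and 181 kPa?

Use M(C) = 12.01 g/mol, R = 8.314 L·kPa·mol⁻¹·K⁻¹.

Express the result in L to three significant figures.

n(C) = 59.2 / 12.01 = 4.929 mol
n(O2) = PV/RT = (718 × 70.1) / (8.314 × 749) = 8.083 mol
For 4.929 mol C, stoichiometry requires (1/1) × 4.929 = 4.929 mol O2; 8.083 mol is available, so C is limiting.
n(O2) consumed = (1/1) × 4.929 = 4.929 mol; remaining = 8.083 − 4.929 = 3.154 mol
V(O2) = nRT/P = 3.154 × 8.314 × 404 / 181 = 58.53 L

58.5 L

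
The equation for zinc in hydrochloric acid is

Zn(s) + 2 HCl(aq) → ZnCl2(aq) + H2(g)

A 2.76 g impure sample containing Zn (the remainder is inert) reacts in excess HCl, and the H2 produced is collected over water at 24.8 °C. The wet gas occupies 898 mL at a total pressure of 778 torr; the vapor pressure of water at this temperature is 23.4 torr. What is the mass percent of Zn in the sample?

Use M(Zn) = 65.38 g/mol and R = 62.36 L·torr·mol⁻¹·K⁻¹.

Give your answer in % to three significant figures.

P(H2) = 778 − 23.4 = 754.6 torr
n(H2) = PV/RT = (754.6 × 0.8980) / (62.36 × 297.95) = 0.03647 mol
n(Zn) = (1/1) × 0.03647 = 0.03647 mol
m(Zn) = 0.03647 × 65.38 = 2.384 g
%Zn = 2.384 / 2.76 × 100 = 86.38%

86.4 %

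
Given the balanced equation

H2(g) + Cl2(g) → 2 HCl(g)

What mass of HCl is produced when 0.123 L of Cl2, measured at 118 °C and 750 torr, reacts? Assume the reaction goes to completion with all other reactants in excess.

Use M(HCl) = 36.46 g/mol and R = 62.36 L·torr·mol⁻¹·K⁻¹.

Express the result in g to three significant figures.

n(Cl2) = PV/RT = (750 × 0.123) / (62.36 × 391.15) = 0.003782 mol
n(HCl) = (2/1) × 0.003782 = 0.007564 mol
m(HCl) = 0.007564 × 36.46 = 0.2758 g

0.276 g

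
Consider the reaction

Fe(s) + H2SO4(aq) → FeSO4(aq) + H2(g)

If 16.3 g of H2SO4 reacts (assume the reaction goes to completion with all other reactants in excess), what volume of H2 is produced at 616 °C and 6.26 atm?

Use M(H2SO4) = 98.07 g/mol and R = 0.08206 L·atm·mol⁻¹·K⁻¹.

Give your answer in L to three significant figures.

n(H2SO4) = 16.30 / 98.07 = 0.1662 mol
n(H2) = (1/1) × 0.1662 = 0.1662 mol
V = nRT/P = 0.1662 × 0.08206 × 889.15 / 6.26 = 1.937 L

1.94 L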